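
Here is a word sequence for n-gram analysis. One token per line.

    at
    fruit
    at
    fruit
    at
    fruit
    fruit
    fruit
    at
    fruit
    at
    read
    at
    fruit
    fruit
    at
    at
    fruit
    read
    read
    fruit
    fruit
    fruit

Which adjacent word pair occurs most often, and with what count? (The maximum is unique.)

"at fruit", 6 times

Bigram frequencies (highest first):
  at fruit: 6
  fruit at: 5
  fruit fruit: 5
  at read: 1
  read at: 1
  at at: 1
  … (3 more, each ≤ 1)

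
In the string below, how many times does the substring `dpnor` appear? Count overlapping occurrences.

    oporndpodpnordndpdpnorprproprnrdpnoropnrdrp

Sliding a length-5 window over the 43 characters (39 positions):
  position 9–13: dpnor
  position 18–22: dpnor
  position 32–36: dpnor

3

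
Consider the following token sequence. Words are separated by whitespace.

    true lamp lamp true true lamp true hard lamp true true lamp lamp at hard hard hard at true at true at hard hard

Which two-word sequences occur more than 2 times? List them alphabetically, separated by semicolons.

hard hard; lamp true; true lamp

Bigram counts meeting the condition (more than 2 times):
  hard hard: 3
  lamp true: 3
  true lamp: 3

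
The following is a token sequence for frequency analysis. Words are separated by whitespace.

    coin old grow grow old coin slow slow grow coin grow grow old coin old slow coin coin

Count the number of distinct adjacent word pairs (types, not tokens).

13

18 tokens → 17 bigram windows in total.
Repeated bigrams (each contributes count−1 duplicates):
  coin old: 2
  grow grow: 2
  grow old: 2
  old coin: 2
4 duplicate windows → 17 − 4 = 13 distinct.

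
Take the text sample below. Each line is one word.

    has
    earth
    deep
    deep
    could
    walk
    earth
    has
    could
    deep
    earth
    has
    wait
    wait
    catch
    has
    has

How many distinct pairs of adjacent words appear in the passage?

17 tokens → 16 bigram windows in total.
Repeated bigrams (each contributes count−1 duplicates):
  earth has: 2
1 duplicate windows → 16 − 1 = 15 distinct.

15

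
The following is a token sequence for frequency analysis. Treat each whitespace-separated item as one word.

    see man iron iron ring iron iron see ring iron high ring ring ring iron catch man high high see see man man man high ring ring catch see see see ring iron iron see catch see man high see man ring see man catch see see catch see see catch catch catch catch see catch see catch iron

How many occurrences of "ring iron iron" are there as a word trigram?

2

Scanning the 57 overlapping trigram windows for "ring iron iron":
  position 5–7: ring iron iron
  position 32–34: ring iron iron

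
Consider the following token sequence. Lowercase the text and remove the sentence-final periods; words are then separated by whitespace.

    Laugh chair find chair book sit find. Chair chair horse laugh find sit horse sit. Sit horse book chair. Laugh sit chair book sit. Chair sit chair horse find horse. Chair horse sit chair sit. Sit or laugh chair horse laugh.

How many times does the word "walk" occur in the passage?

0

Scanning the 41 tokens for "walk":
  (none found)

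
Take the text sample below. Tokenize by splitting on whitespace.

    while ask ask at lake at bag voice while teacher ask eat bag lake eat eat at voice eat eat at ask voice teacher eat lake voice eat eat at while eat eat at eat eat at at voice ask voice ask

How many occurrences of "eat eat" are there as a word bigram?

5

Scanning the 41 overlapping bigram windows for "eat eat":
  position 15–16: eat eat
  position 19–20: eat eat
  position 28–29: eat eat
  position 32–33: eat eat
  position 35–36: eat eat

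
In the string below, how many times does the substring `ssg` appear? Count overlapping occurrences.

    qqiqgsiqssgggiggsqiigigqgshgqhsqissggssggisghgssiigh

3

Sliding a length-3 window over the 52 characters (50 positions):
  position 9–11: ssg
  position 34–36: ssg
  position 38–40: ssg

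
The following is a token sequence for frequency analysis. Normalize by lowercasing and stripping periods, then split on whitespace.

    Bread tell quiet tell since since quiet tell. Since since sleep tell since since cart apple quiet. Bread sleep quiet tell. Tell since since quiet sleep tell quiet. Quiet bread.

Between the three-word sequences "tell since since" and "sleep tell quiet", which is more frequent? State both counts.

"tell since since" (4 vs 1)

"tell since since": 4 occurrences
"sleep tell quiet": 1 occurrence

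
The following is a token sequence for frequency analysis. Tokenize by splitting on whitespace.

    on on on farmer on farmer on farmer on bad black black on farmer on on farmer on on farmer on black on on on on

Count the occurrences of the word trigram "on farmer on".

6

Scanning the 24 overlapping trigram windows for "on farmer on":
  position 3–5: on farmer on
  position 5–7: on farmer on
  position 7–9: on farmer on
  position 13–15: on farmer on
  position 16–18: on farmer on
  position 19–21: on farmer on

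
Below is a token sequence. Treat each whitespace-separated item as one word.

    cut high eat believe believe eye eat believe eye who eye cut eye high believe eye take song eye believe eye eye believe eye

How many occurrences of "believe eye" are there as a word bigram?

5

Scanning the 23 overlapping bigram windows for "believe eye":
  position 5–6: believe eye
  position 8–9: believe eye
  position 15–16: believe eye
  position 20–21: believe eye
  position 23–24: believe eye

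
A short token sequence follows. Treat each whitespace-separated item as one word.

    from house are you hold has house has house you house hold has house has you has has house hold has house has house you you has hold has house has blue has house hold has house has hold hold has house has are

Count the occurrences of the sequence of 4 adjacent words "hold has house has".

Scanning the 41 overlapping 4-gram windows for "hold has house has":
  position 5–8: hold has house has
  position 12–15: hold has house has
  position 20–23: hold has house has
  position 28–31: hold has house has
  position 35–38: hold has house has
  position 40–43: hold has house has

6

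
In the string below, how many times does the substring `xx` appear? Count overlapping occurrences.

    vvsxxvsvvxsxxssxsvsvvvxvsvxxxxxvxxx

8

Sliding a length-2 window over the 35 characters (34 positions):
  position 4–5: xx
  position 12–13: xx
  position 27–28: xx
  position 28–29: xx
  position 29–30: xx
  position 30–31: xx
  position 33–34: xx
  position 34–35: xx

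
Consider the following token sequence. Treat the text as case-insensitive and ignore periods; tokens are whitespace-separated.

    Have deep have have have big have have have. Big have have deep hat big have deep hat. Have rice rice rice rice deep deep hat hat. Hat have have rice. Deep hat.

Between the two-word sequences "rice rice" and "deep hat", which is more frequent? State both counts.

"rice rice": 3 occurrences
"deep hat": 4 occurrences

"deep hat" (4 vs 3)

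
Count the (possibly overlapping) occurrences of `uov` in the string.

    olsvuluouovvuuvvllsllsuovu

Sliding a length-3 window over the 26 characters (24 positions):
  position 9–11: uov
  position 23–25: uov

2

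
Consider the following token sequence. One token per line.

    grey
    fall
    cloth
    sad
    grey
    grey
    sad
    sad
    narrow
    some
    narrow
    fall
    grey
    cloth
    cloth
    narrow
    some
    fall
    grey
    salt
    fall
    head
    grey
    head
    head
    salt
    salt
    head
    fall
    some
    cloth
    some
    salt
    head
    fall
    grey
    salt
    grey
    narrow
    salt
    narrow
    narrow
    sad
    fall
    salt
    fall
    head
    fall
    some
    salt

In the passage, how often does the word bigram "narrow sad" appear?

Scanning the 49 overlapping bigram windows for "narrow sad":
  position 42–43: narrow sad

1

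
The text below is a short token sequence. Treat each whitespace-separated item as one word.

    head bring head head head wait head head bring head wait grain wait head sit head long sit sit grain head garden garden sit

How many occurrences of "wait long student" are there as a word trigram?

0

Scanning the 22 overlapping trigram windows for "wait long student":
  (none found)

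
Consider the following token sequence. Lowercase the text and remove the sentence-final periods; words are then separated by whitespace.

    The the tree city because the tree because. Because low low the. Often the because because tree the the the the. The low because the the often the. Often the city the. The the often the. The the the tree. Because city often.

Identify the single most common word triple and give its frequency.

Trigram frequencies (highest first):
  the the the: 6
  the often the: 4
  the the tree: 2
  the tree because: 2
  the the often: 2
  the tree city: 1
  … (24 more, each ≤ 1)

"the the the", 6 times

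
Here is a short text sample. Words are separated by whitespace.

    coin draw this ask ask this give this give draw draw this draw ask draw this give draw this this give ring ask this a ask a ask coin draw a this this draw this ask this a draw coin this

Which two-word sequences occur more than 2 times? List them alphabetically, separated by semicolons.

ask this; draw this; this give

Bigram counts meeting the condition (more than 2 times):
  ask this: 3
  draw this: 5
  this give: 4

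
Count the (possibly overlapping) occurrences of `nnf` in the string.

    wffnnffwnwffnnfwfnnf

3

Sliding a length-3 window over the 20 characters (18 positions):
  position 4–6: nnf
  position 13–15: nnf
  position 18–20: nnf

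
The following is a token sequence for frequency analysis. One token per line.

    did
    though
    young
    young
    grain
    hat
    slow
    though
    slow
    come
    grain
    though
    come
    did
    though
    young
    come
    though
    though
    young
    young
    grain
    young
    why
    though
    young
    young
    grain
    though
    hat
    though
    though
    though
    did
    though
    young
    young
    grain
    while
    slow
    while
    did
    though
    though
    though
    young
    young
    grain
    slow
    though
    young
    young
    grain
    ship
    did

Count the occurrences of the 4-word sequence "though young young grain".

Scanning the 52 overlapping 4-gram windows for "though young young grain":
  position 2–5: though young young grain
  position 19–22: though young young grain
  position 25–28: though young young grain
  position 35–38: though young young grain
  position 45–48: though young young grain
  position 50–53: though young young grain

6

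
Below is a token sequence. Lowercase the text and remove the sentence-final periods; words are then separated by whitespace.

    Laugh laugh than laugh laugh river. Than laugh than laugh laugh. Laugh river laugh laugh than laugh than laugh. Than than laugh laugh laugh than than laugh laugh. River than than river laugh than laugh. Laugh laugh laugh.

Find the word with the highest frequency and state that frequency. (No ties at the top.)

Unigram frequencies (highest first):
  laugh: 22
  than: 12
  river: 4

"laugh", 22 times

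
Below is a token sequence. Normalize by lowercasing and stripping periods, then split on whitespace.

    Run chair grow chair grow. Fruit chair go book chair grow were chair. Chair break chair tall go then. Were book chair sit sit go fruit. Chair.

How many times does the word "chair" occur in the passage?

9

Scanning the 27 tokens for "chair":
  position 2: chair
  position 4: chair
  position 7: chair
  position 10: chair
  position 13: chair
  position 14: chair
  position 16: chair
  position 22: chair
  position 27: chair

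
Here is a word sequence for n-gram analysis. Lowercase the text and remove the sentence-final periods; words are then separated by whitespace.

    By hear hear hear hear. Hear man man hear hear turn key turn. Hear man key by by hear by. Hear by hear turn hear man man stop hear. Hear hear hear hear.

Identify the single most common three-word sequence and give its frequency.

"hear hear hear", 6 times

Trigram frequencies (highest first):
  hear hear hear: 6
  hear man man: 2
  turn hear man: 2
  by hear by: 2
  hear by hear: 2
  by hear hear: 1
  … (16 more, each ≤ 1)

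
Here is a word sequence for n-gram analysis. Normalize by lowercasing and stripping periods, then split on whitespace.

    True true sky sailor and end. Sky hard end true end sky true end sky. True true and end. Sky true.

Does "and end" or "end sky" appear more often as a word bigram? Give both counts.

"end sky" (4 vs 2)

"and end": 2 occurrences
"end sky": 4 occurrences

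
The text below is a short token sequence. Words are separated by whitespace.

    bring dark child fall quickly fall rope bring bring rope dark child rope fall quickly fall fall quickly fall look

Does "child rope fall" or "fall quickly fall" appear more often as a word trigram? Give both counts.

"child rope fall": 1 occurrence
"fall quickly fall": 3 occurrences

"fall quickly fall" (3 vs 1)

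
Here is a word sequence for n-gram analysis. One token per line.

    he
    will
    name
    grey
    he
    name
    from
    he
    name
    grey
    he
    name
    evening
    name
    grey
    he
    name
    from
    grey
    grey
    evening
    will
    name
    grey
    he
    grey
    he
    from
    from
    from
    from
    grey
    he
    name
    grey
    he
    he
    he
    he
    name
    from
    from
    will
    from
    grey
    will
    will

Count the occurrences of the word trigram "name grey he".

5

Scanning the 45 overlapping trigram windows for "name grey he":
  position 3–5: name grey he
  position 9–11: name grey he
  position 14–16: name grey he
  position 23–25: name grey he
  position 34–36: name grey he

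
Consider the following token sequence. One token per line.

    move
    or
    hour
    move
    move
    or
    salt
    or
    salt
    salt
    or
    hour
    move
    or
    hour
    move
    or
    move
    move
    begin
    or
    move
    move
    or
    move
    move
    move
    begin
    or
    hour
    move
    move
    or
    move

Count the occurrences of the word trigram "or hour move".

Scanning the 32 overlapping trigram windows for "or hour move":
  position 2–4: or hour move
  position 11–13: or hour move
  position 14–16: or hour move
  position 29–31: or hour move

4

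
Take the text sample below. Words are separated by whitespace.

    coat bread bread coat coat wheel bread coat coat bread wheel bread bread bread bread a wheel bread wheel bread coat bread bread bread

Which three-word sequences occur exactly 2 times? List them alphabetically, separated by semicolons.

bread coat coat; bread wheel bread; coat bread bread; wheel bread coat

Trigram counts meeting the condition (exactly 2 times):
  bread coat coat: 2
  bread wheel bread: 2
  coat bread bread: 2
  wheel bread coat: 2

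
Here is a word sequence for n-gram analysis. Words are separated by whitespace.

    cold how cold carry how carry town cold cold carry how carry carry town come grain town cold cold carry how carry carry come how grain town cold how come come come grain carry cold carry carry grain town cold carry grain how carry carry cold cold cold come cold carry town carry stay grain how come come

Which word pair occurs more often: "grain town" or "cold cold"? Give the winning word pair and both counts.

"grain town": 3 occurrences
"cold cold": 4 occurrences

"cold cold" (4 vs 3)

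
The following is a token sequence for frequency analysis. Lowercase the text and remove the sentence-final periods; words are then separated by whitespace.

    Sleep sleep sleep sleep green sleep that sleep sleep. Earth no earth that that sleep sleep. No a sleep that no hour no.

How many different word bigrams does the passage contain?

23 tokens → 22 bigram windows in total.
Repeated bigrams (each contributes count−1 duplicates):
  sleep sleep: 5
  sleep that: 2
  that sleep: 2
6 duplicate windows → 22 − 6 = 16 distinct.

16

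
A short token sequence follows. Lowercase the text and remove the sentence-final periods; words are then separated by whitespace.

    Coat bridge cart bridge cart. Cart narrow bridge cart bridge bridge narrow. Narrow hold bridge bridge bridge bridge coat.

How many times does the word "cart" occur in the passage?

Scanning the 19 tokens for "cart":
  position 3: cart
  position 5: cart
  position 6: cart
  position 9: cart

4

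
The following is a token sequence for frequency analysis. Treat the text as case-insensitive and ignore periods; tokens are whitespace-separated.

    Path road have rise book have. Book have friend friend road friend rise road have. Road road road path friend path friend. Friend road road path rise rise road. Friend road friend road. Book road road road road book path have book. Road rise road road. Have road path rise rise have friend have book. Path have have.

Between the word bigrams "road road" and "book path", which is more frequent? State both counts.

"road road": 7 occurrences
"book path": 2 occurrences

"road road" (7 vs 2)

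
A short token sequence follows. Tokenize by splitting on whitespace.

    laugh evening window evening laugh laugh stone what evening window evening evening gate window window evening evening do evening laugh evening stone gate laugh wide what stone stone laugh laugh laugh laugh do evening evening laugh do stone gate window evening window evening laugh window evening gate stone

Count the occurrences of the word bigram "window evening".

Scanning the 47 overlapping bigram windows for "window evening":
  position 3–4: window evening
  position 10–11: window evening
  position 15–16: window evening
  position 40–41: window evening
  position 42–43: window evening
  position 45–46: window evening

6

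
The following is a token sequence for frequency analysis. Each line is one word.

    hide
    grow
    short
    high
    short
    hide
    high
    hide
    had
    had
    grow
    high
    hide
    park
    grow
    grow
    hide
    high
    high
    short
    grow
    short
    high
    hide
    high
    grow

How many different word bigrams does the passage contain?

26 tokens → 25 bigram windows in total.
Repeated bigrams (each contributes count−1 duplicates):
  hide high: 3
  high hide: 3
  grow short: 2
  high short: 2
  short high: 2
7 duplicate windows → 25 − 7 = 18 distinct.

18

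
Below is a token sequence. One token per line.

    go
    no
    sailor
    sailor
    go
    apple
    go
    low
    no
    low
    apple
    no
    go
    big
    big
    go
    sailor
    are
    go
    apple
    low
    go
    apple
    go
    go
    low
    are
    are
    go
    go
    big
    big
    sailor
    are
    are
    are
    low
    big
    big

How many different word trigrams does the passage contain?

35

39 tokens → 37 trigram windows in total.
Repeated trigrams (each contributes count−1 duplicates):
  go apple go: 2
  go big big: 2
2 duplicate windows → 37 − 2 = 35 distinct.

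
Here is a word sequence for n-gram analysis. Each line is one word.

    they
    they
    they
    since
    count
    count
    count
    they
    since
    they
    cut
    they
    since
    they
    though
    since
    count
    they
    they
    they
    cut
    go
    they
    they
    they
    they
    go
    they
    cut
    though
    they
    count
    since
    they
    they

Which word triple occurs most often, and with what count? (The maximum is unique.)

Trigram frequencies (highest first):
  they they they: 4
  they since they: 2
  they they since: 1
  they since count: 1
  since count count: 1
  count count count: 1
  … (23 more, each ≤ 1)

"they they they", 4 times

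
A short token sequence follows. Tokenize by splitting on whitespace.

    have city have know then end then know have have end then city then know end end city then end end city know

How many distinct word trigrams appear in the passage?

23 tokens → 21 trigram windows in total.
Repeated trigrams (each contributes count−1 duplicates):
  end end city: 2
1 duplicate windows → 21 − 1 = 20 distinct.

20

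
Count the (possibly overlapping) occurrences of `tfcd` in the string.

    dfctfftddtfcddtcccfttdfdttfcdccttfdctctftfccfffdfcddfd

Sliding a length-4 window over the 54 characters (51 positions):
  position 10–13: tfcd
  position 26–29: tfcd

2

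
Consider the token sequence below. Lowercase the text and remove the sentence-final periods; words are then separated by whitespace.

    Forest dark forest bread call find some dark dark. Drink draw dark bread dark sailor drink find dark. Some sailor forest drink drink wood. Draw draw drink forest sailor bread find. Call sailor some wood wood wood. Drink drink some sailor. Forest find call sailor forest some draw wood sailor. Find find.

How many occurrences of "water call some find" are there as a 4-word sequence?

Scanning the 49 overlapping 4-gram windows for "water call some find":
  (none found)

0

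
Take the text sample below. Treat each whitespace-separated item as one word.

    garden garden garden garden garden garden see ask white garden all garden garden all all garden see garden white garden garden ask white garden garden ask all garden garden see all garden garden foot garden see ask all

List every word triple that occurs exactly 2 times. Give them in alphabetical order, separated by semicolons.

Trigram counts meeting the condition (exactly 2 times):
  ask white garden: 2
  garden garden ask: 2
  garden garden see: 2
  garden see ask: 2
  white garden garden: 2

ask white garden; garden garden ask; garden garden see; garden see ask; white garden garden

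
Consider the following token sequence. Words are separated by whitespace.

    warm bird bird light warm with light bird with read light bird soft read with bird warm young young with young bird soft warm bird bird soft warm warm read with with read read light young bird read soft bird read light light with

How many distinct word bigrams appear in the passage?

44 tokens → 43 bigram windows in total.
Repeated bigrams (each contributes count−1 duplicates):
  bird soft: 3
  read light: 3
  bird bird: 2
  bird read: 2
  light bird: 2
  read with: 2
  soft warm: 2
  warm bird: 2
  … (2 more repeated)
12 duplicate windows → 43 − 12 = 31 distinct.

31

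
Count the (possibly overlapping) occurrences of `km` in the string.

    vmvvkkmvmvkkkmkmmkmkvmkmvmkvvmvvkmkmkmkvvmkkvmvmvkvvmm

8

Sliding a length-2 window over the 54 characters (53 positions):
  position 6–7: km
  position 13–14: km
  position 15–16: km
  position 18–19: km
  position 23–24: km
  position 33–34: km
  position 35–36: km
  position 37–38: km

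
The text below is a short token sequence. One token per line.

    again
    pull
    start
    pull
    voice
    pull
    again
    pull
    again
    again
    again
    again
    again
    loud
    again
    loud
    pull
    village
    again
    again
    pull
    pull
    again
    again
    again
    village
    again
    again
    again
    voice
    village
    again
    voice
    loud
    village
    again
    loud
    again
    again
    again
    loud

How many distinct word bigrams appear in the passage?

41 tokens → 40 bigram windows in total.
Repeated bigrams (each contributes count−1 duplicates):
  again again: 11
  again loud: 4
  village again: 4
  again pull: 3
  pull again: 3
  again voice: 2
  loud again: 2
22 duplicate windows → 40 − 22 = 18 distinct.

18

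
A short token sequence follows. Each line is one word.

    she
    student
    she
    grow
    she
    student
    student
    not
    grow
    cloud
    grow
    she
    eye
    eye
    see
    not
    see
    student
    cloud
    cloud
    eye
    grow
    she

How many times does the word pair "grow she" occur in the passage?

3

Scanning the 22 overlapping bigram windows for "grow she":
  position 4–5: grow she
  position 11–12: grow she
  position 22–23: grow she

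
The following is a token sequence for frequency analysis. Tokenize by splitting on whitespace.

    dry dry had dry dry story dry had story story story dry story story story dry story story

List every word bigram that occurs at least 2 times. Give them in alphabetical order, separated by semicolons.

dry dry; dry had; dry story; story dry; story story

Bigram counts meeting the condition (at least 2 times):
  dry dry: 2
  dry had: 2
  dry story: 3
  story dry: 3
  story story: 5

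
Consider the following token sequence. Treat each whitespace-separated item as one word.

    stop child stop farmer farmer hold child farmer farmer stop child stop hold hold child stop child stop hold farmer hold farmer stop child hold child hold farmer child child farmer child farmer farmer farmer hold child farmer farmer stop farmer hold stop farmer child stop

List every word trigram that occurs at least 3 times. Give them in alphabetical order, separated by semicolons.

Trigram counts meeting the condition (at least 3 times):
  child farmer farmer: 3
  stop child stop: 3

child farmer farmer; stop child stop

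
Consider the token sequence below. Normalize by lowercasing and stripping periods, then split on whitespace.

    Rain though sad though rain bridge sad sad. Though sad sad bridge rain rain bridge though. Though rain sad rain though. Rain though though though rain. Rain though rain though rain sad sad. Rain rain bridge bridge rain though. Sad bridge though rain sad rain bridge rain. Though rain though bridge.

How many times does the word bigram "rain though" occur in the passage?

Scanning the 50 overlapping bigram windows for "rain though":
  position 1–2: rain though
  position 20–21: rain though
  position 22–23: rain though
  position 27–28: rain though
  position 29–30: rain though
  position 38–39: rain though
  position 47–48: rain though
  position 49–50: rain though

8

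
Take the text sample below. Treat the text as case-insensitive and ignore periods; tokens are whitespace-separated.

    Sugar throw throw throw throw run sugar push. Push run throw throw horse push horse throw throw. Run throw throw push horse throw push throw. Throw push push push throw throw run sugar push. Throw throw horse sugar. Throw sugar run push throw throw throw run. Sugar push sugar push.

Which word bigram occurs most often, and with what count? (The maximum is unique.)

"throw throw", 11 times

Bigram frequencies (highest first):
  throw throw: 11
  throw run: 4
  sugar push: 4
  push throw: 4
  run sugar: 3
  push push: 3
  … (13 more, each ≤ 3)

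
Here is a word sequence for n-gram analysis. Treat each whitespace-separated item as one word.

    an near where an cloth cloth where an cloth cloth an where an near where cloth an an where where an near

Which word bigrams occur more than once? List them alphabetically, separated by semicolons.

Bigram counts meeting the condition (more than once):
  an cloth: 2
  an near: 3
  an where: 2
  cloth an: 2
  cloth cloth: 2
  near where: 2
  where an: 4

an cloth; an near; an where; cloth an; cloth cloth; near where; where an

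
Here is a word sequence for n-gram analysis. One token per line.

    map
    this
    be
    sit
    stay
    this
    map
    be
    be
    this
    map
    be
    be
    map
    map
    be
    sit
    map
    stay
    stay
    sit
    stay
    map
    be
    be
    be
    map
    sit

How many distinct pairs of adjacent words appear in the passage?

28 tokens → 27 bigram windows in total.
Repeated bigrams (each contributes count−1 duplicates):
  be be: 4
  map be: 4
  be map: 2
  be sit: 2
  sit stay: 2
  this map: 2
10 duplicate windows → 27 − 10 = 17 distinct.

17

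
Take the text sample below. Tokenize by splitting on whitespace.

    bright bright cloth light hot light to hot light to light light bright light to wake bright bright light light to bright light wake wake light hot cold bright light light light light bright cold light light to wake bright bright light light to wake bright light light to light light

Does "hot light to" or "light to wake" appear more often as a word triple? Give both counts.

"hot light to": 2 occurrences
"light to wake": 3 occurrences

"light to wake" (3 vs 2)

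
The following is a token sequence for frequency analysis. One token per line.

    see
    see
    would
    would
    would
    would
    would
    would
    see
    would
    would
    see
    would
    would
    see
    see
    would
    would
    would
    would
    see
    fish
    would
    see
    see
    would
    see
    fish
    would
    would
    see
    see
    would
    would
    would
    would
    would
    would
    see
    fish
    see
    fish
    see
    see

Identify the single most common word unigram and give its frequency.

Unigram frequencies (highest first):
  would: 24
  see: 16
  fish: 4

"would", 24 times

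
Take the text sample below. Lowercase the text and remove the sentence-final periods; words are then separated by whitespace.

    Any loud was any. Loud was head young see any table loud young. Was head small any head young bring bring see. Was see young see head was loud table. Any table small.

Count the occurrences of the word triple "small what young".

Scanning the 31 overlapping trigram windows for "small what young":
  (none found)

0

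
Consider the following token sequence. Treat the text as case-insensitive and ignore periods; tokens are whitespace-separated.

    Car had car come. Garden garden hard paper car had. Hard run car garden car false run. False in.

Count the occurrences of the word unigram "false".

2

Scanning the 19 tokens for "false":
  position 16: false
  position 18: false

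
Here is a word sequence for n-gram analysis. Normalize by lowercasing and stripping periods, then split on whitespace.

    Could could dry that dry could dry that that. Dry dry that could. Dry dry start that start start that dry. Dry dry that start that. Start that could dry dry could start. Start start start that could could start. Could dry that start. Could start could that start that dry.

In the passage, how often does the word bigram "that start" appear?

Scanning the 50 overlapping bigram windows for "that start":
  position 17–18: that start
  position 24–25: that start
  position 26–27: that start
  position 43–44: that start
  position 48–49: that start

5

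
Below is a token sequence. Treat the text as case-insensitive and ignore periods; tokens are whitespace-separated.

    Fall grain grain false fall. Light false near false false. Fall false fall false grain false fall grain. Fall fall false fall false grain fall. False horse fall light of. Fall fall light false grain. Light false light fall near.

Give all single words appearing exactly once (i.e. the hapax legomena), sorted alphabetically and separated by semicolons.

Unigram counts meeting the condition (exactly once (i.e. the hapax legomena)):
  horse: 1
  of: 1

horse; of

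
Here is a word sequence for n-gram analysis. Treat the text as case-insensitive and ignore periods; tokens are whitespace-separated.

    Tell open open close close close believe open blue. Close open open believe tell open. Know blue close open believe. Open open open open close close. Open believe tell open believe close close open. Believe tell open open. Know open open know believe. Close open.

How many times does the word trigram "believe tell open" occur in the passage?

3

Scanning the 43 overlapping trigram windows for "believe tell open":
  position 13–15: believe tell open
  position 28–30: believe tell open
  position 35–37: believe tell open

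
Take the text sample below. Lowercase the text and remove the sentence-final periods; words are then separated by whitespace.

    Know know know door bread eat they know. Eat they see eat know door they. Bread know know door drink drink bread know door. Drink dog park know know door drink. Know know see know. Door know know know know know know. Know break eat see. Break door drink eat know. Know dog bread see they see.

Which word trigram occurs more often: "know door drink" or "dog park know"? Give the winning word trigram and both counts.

"know door drink" (3 vs 1)

"know door drink": 3 occurrences
"dog park know": 1 occurrence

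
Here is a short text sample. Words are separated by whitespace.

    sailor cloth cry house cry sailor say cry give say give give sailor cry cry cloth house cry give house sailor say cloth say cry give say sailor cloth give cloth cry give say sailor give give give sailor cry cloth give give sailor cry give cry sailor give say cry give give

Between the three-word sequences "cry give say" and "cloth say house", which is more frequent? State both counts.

"cry give say": 3 occurrences
"cloth say house": 0 occurrences

"cry give say" (3 vs 0)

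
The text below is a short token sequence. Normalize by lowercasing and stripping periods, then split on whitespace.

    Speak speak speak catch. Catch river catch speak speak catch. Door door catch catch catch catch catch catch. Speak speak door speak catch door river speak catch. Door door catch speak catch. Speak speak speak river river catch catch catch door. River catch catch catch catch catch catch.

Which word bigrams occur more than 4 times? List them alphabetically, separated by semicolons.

Bigram counts meeting the condition (more than 4 times):
  catch catch: 13
  speak catch: 5
  speak speak: 6

catch catch; speak catch; speak speak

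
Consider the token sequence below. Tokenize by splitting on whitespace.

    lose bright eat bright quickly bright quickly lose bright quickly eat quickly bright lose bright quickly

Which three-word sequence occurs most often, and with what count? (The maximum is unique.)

Trigram frequencies (highest first):
  lose bright quickly: 2
  lose bright eat: 1
  bright eat bright: 1
  eat bright quickly: 1
  bright quickly bright: 1
  quickly bright quickly: 1
  … (7 more, each ≤ 1)

"lose bright quickly", 2 times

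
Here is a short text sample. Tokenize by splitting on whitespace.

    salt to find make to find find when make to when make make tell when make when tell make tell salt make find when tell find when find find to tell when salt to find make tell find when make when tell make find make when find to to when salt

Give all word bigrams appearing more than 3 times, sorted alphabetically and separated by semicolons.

find when; when make

Bigram counts meeting the condition (more than 3 times):
  find when: 4
  when make: 4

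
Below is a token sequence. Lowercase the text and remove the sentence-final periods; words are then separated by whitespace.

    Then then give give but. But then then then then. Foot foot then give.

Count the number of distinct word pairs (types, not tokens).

14 tokens → 13 bigram windows in total.
Repeated bigrams (each contributes count−1 duplicates):
  then then: 4
  then give: 2
4 duplicate windows → 13 − 4 = 9 distinct.

9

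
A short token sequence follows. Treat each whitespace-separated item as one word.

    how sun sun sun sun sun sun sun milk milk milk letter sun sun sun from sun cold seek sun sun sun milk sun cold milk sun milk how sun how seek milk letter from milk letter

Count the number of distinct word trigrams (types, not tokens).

37 tokens → 35 trigram windows in total.
Repeated trigrams (each contributes count−1 duplicates):
  sun sun sun: 7
  sun sun milk: 2
7 duplicate windows → 35 − 7 = 28 distinct.

28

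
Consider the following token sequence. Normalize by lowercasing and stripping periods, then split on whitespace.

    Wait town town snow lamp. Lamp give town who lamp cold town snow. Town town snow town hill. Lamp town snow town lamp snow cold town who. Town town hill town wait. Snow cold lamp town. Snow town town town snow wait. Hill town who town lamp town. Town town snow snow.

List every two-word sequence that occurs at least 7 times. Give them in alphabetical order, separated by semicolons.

town snow; town town

Bigram counts meeting the condition (at least 7 times):
  town snow: 7
  town town: 7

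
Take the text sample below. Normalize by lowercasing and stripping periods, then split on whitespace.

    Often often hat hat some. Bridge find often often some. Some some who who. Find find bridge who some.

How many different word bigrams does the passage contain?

19 tokens → 18 bigram windows in total.
Repeated bigrams (each contributes count−1 duplicates):
  often often: 2
  some some: 2
2 duplicate windows → 18 − 2 = 16 distinct.

16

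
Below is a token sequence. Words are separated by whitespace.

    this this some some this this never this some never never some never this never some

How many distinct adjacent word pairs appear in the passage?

9

16 tokens → 15 bigram windows in total.
Repeated bigrams (each contributes count−1 duplicates):
  never some: 2
  never this: 2
  some never: 2
  this never: 2
  this some: 2
  this this: 2
6 duplicate windows → 15 − 6 = 9 distinct.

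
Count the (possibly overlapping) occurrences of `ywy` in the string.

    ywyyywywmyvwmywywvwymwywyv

Sliding a length-3 window over the 26 characters (24 positions):
  position 1–3: ywy
  position 5–7: ywy
  position 14–16: ywy
  position 23–25: ywy

4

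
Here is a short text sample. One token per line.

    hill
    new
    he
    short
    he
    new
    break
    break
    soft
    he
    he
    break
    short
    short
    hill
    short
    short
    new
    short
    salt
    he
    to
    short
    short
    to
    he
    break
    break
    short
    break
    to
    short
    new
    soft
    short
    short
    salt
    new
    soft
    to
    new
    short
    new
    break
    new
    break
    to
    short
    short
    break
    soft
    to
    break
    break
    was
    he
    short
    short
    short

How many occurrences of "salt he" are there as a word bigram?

1

Scanning the 58 overlapping bigram windows for "salt he":
  position 20–21: salt he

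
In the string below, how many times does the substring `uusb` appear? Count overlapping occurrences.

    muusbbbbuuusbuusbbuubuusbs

4

Sliding a length-4 window over the 26 characters (23 positions):
  position 2–5: uusb
  position 10–13: uusb
  position 14–17: uusb
  position 22–25: uusb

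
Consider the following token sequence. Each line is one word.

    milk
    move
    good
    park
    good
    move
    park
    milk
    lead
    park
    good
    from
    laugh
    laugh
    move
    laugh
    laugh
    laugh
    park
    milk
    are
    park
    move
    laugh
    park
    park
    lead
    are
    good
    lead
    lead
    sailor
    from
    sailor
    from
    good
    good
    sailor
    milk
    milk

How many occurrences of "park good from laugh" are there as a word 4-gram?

Scanning the 37 overlapping 4-gram windows for "park good from laugh":
  position 10–13: park good from laugh

1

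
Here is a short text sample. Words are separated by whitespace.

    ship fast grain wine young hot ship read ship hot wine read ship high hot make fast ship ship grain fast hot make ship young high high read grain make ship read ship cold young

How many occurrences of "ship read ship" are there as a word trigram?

2

Scanning the 33 overlapping trigram windows for "ship read ship":
  position 7–9: ship read ship
  position 31–33: ship read ship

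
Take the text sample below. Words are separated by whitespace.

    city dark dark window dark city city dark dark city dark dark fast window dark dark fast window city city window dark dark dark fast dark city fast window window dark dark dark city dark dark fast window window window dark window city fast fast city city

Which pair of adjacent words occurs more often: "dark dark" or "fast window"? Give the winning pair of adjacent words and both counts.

"dark dark": 9 occurrences
"fast window": 4 occurrences

"dark dark" (9 vs 4)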